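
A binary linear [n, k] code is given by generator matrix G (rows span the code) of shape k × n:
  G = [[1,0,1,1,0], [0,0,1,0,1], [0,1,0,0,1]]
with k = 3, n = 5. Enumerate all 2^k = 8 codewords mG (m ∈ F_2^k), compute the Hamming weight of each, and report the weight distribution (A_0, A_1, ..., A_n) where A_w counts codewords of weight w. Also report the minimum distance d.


Weight distribution: A_0 = 1, A_2 = 3, A_3 = 3, A_5 = 1. Minimum distance d = 2.

Enumerate all 2^3 = 8 messages m ∈ F_2^3.
For each, compute codeword c = mG in F_2^5, then tally its weight.
  m = 000 → c = 00000, weight = 0.
  m = 100 → c = 10110, weight = 3.
  m = 010 → c = 00101, weight = 2.
  m = 110 → c = 10011, weight = 3.
  m = 001 → c = 01001, weight = 2.
  m = 101 → c = 11111, weight = 5.
  m = 011 → c = 01100, weight = 2.
  m = 111 → c = 11010, weight = 3.
Tally weights:
  weight 0: 1 codewords.
  weight 2: 3 codewords.
  weight 3: 3 codewords.
  weight 5: 1 codewords.
Minimum distance d = smallest w > 0 with A_w > 0 = 2.
Sanity: Σ A_w = 8 = 2^3 = 8 ✓.


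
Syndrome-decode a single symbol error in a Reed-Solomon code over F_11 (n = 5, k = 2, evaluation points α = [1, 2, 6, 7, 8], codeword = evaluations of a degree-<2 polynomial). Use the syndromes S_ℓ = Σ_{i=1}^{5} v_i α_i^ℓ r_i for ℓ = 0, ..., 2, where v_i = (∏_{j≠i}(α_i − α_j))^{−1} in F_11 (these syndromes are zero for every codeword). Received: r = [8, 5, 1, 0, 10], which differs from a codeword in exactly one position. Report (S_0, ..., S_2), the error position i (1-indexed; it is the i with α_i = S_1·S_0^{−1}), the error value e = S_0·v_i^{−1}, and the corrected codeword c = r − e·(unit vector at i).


S = (2, 2, 2), error at position 1, error magnitude e = 2, c = [6, 5, 1, 0, 10].

Step 1: column multipliers v_i = (∏_{j≠i}(α_i − α_j))^{−1} mod 11.
  i = 1 (α = 1): (1−2)(1−6)(1−7)(1−8) = (−1)·(−5)·(−6)·(−7) = 210 ≡ 1, so v_1 = 1^{−1} = 1 (mod 11).
  i = 2 (α = 2): (2−1)(2−6)(2−7)(2−8) = 1·(−4)·(−5)·(−6) = −120 ≡ 1, so v_2 = 1^{−1} = 1 (mod 11).
  i = 3 (α = 6): (6−1)(6−2)(6−7)(6−8) = 5·4·(−1)·(−2) = 40 ≡ 7, so v_3 = 7^{−1} = 8 (mod 11).
  i = 4 (α = 7): (7−1)(7−2)(7−6)(7−8) = 6·5·1·(−1) = −30 ≡ 3, so v_4 = 3^{−1} = 4 (mod 11).
  i = 5 (α = 8): (8−1)(8−2)(8−6)(8−7) = 7·6·2·1 = 84 ≡ 7, so v_5 = 7^{−1} = 8 (mod 11).
  v = [1, 1, 8, 4, 8].
Step 2: syndromes of r = [8, 5, 1, 0, 10] (all sums mod 11).
  S_0 = Σ v_i r_i = 1·8 + 1·5 + 8·1 + 4·0 + 8·10 = 101 ≡ 2.
  S_1 = Σ v_i α_i r_i = 1·1·8 + 1·2·5 + 8·6·1 + 4·7·0 + 8·8·10 = 706 ≡ 2.
  α_i^2 mod 11 = [1, 4, 3, 5, 9].
  S_2 = Σ v_i α_i^2 r_i = 1·1·8 + 1·4·5 + 8·3·1 + 4·5·0 + 8·9·10 = 772 ≡ 2.
  S = (2, 2, 2) ≠ 0, so r is not a codeword (an error is present).
Step 3: locate the error. For a single error e at position i, S_ℓ = v_i·e·α_i^ℓ, so α_err = S_1/S_0.
  S_0^{−1} = 2^{−1} = 6 (mod 11), so α_err = 2·6 = 12 ≡ 1 = α_1. Error position i = 1.
  Consistency check: S_2/S_1 = 2·6 = 12 ≡ 1 = α_err ✓ (single-error assumption holds).
Step 4: error magnitude e = S_0/v_1 = S_0·∏_{j≠1}(α_1 − α_j) = 2·1 = 2 ≡ 2 (mod 11).
Step 5: correct position 1: c_1 = r_1 − e = 8 − 2 ≡ 6 (mod 11). Hence c = [6, 5, 1, 0, 10].
  Check: interpolating c through the α_i gives m(x) = 7 + 10·x (degree < 2) with m(α_i) = c_i for every i, so c is indeed a codeword.


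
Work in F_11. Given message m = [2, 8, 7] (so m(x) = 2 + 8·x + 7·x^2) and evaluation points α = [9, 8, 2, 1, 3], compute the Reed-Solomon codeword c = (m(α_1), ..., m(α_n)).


c = [3, 8, 2, 6, 1]

Message polynomial: m(x) = 2 + 8·x + 7·x^2 (mod 11).
For each evaluation point α_i, compute m(α_i) mod 11:
  α_1 = 9: Horner steps 7 → 5 → 3, so m(9) = 3.
  α_2 = 8: Horner steps 7 → 9 → 8, so m(8) = 8.
  α_3 = 2: Horner steps 7 → 0 → 2, so m(2) = 2.
  α_4 = 1: Horner steps 7 → 4 → 6, so m(1) = 6.
  α_5 = 3: Horner steps 7 → 7 → 1, so m(3) = 1.
Codeword c = [3, 8, 2, 6, 1] ∈ F_11^5.


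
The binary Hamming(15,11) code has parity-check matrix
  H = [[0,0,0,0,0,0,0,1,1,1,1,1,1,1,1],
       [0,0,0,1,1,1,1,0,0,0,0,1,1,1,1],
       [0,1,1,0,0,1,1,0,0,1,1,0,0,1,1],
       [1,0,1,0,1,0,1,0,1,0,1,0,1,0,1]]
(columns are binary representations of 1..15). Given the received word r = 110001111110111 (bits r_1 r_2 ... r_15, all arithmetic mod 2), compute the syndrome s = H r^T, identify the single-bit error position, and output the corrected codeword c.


s = (1, 1, 1, 0)^T, error position = 14, corrected codeword c = 110001111110101

Compute s = H r^T mod 2 one row at a time:
  s_1 = 1 + 1 + 1 + 1 + 0 + 1 + 1 + 1 = 7 ≡ 1 (mod 2).
  s_2 = 0 + 0 + 1 + 1 + 0 + 1 + 1 + 1 = 5 ≡ 1 (mod 2).
  s_3 = 1 + 0 + 1 + 1 + 1 + 1 + 1 + 1 = 7 ≡ 1 (mod 2).
  s_4 = 1 + 0 + 0 + 1 + 1 + 1 + 1 + 1 = 6 ≡ 0 (mod 2).
s = (1, 1, 1, 0)^T — this equals column 14 of H (binary 1110), so error is at position 14.
Correct: flip bit 14 of r = 110001111110111 to get c = 110001111110101.


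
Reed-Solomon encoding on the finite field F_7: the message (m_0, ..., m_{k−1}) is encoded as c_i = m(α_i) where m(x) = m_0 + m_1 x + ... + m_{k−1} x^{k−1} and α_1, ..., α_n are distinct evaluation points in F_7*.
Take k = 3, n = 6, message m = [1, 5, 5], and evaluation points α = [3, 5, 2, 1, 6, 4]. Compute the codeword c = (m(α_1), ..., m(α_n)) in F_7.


c = [5, 4, 3, 4, 1, 3]

Message polynomial: m(x) = 1 + 5·x + 5·x^2 (mod 7).
For each evaluation point α_i, compute m(α_i) mod 7:
  α_1 = 3: Horner steps 5 → 6 → 5, so m(3) = 5.
  α_2 = 5: Horner steps 5 → 2 → 4, so m(5) = 4.
  α_3 = 2: Horner steps 5 → 1 → 3, so m(2) = 3.
  α_4 = 1: Horner steps 5 → 3 → 4, so m(1) = 4.
  α_5 = 6: Horner steps 5 → 0 → 1, so m(6) = 1.
  α_6 = 4: Horner steps 5 → 4 → 3, so m(4) = 3.
Codeword c = [5, 4, 3, 4, 1, 3] ∈ F_7^6.


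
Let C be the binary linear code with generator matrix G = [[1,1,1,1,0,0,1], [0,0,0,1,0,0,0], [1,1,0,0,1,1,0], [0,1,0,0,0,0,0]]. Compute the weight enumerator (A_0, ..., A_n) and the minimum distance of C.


Weight distribution: A_0 = 1, A_1 = 2, A_2 = 1, A_3 = 2, A_4 = 5, A_5 = 4, A_6 = 1. Minimum distance d = 1.

Enumerate all 2^4 = 16 messages m ∈ F_2^4.
For each, compute codeword c = mG in F_2^7, then tally its weight.
  m = 0000 → c = 0000000, weight = 0.
  m = 1000 → c = 1111001, weight = 5.
  m = 0100 → c = 0001000, weight = 1.
  m = 1100 → c = 1110001, weight = 4.
  m = 0010 → c = 1100110, weight = 4.
  m = 1010 → c = 0011111, weight = 5.
  m = 0110 → c = 1101110, weight = 5.
  m = 1110 → c = 0010111, weight = 4.
  m = 0001 → c = 0100000, weight = 1.
  m = 1001 → c = 1011001, weight = 4.
  m = 0101 → c = 0101000, weight = 2.
  m = 1101 → c = 1010001, weight = 3.
  m = 0011 → c = 1000110, weight = 3.
  m = 1011 → c = 0111111, weight = 6.
  m = 0111 → c = 1001110, weight = 4.
  m = 1111 → c = 0110111, weight = 5.
Tally weights:
  weight 0: 1 codewords.
  weight 1: 2 codewords.
  weight 2: 1 codewords.
  weight 3: 2 codewords.
  weight 4: 5 codewords.
  weight 5: 4 codewords.
  weight 6: 1 codewords.
Minimum distance d = smallest w > 0 with A_w > 0 = 1.
Sanity: Σ A_w = 16 = 2^4 = 16 ✓.


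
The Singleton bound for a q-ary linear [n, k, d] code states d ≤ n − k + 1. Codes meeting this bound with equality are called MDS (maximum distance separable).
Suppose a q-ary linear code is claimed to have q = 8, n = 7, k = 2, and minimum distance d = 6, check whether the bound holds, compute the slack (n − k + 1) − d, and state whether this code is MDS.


Singleton RHS = n − k + 1 = 6, slack = 0, bound satisfied, MDS.

Singleton bound: d ≤ n − k + 1.
Here n = 7, k = 2, so n − k + 1 = 6.
Given d = 6, check d ≤ 6: YES.
Slack = (n − k + 1) − d = 0.
The code is MDS (slack = 0).
Description: the claimed parameters are [7, 2, 6]_8; such a code would be MDS (meets Singleton bound).


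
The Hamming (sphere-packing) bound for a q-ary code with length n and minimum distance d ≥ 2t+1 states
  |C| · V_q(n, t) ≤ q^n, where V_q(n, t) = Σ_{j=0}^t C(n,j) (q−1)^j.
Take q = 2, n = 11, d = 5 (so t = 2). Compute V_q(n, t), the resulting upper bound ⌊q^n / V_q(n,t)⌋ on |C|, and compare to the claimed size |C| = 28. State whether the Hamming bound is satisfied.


V_q(n, t) = 67, q^n = 2048, Hamming bound = 30, |C| = 28 ≤ bound (satisfied).

Step 1: Compute V_q(n, t) = Σ_{j=0}^2 C(n, j) (q−1)^j.
  j = 0: C(11,0)·(1)^0 = 1·1 = 1.
  j = 1: C(11,1)·(1)^1 = 11·1 = 11.
  j = 2: C(11,2)·(1)^2 = 55·1 = 55.
  V_q(n, t) = 1 + 11 + 55 = 67.
Step 2: q^n = 2^11 = 2048.
Step 3: Hamming bound ⌊q^n / V_q(n,t)⌋ = ⌊2048/67⌋ = 30.
Step 4: Compare |C| = 28 to 30: satisfied.
The claimed |C| lies below the Hamming bound.


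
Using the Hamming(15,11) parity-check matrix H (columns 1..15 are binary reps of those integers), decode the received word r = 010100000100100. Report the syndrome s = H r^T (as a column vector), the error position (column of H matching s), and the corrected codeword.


s = (0, 0, 0, 1)^T, error position = 1, corrected codeword c = 110100000100100

Compute s = H r^T mod 2 one row at a time:
  s_1 = 0 + 0 + 1 + 0 + 0 + 1 + 0 + 0 = 2 ≡ 0 (mod 2).
  s_2 = 1 + 0 + 0 + 0 + 0 + 1 + 0 + 0 = 2 ≡ 0 (mod 2).
  s_3 = 1 + 0 + 0 + 0 + 1 + 0 + 0 + 0 = 2 ≡ 0 (mod 2).
  s_4 = 0 + 0 + 0 + 0 + 0 + 0 + 1 + 0 = 1 ≡ 1 (mod 2).
s = (0, 0, 0, 1)^T — this equals column 1 of H (binary 0001), so error is at position 1.
Correct: flip bit 1 of r = 010100000100100 to get c = 110100000100100.


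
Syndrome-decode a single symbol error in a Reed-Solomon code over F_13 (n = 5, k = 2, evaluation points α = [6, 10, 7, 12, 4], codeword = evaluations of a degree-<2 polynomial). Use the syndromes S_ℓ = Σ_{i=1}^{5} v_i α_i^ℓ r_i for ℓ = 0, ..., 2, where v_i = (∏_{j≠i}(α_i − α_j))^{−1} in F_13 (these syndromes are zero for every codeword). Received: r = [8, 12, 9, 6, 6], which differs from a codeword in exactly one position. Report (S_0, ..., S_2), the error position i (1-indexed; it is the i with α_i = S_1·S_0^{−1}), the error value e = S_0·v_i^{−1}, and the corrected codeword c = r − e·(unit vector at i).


S = (8, 5, 8), error at position 4, error magnitude e = 5, c = [8, 12, 9, 1, 6].

Step 1: column multipliers v_i = (∏_{j≠i}(α_i − α_j))^{−1} mod 13.
  i = 1 (α = 6): (6−10)(6−7)(6−12)(6−4) = (−4)·(−1)·(−6)·2 = −48 ≡ 4, so v_1 = 4^{−1} = 10 (mod 13).
  i = 2 (α = 10): (10−6)(10−7)(10−12)(10−4) = 4·3·(−2)·6 = −144 ≡ 12, so v_2 = 12^{−1} = 12 (mod 13).
  i = 3 (α = 7): (7−6)(7−10)(7−12)(7−4) = 1·(−3)·(−5)·3 = 45 ≡ 6, so v_3 = 6^{−1} = 11 (mod 13).
  i = 4 (α = 12): (12−6)(12−10)(12−7)(12−4) = 6·2·5·8 = 480 ≡ 12, so v_4 = 12^{−1} = 12 (mod 13).
  i = 5 (α = 4): (4−6)(4−10)(4−7)(4−12) = (−2)·(−6)·(−3)·(−8) = 288 ≡ 2, so v_5 = 2^{−1} = 7 (mod 13).
  v = [10, 12, 11, 12, 7].
Step 2: syndromes of r = [8, 12, 9, 6, 6] (all sums mod 13).
  S_0 = Σ v_i r_i = 10·8 + 12·12 + 11·9 + 12·6 + 7·6 = 437 ≡ 8.
  S_1 = Σ v_i α_i r_i = 10·6·8 + 12·10·12 + 11·7·9 + 12·12·6 + 7·4·6 = 3645 ≡ 5.
  α_i^2 mod 13 = [10, 9, 10, 1, 3].
  S_2 = Σ v_i α_i^2 r_i = 10·10·8 + 12·9·12 + 11·10·9 + 12·1·6 + 7·3·6 = 3284 ≡ 8.
  S = (8, 5, 8) ≠ 0, so r is not a codeword (an error is present).
Step 3: locate the error. For a single error e at position i, S_ℓ = v_i·e·α_i^ℓ, so α_err = S_1/S_0.
  S_0^{−1} = 8^{−1} = 5 (mod 13), so α_err = 5·5 = 25 ≡ 12 = α_4. Error position i = 4.
  Consistency check: S_2/S_1 = 8·8 = 64 ≡ 12 = α_err ✓ (single-error assumption holds).
Step 4: error magnitude e = S_0/v_4 = S_0·∏_{j≠4}(α_4 − α_j) = 8·12 = 96 ≡ 5 (mod 13).
Step 5: correct position 4: c_4 = r_4 − e = 6 − 5 ≡ 1 (mod 13). Hence c = [8, 12, 9, 1, 6].
  Check: interpolating c through the α_i gives m(x) = 2 + 1·x (degree < 2) with m(α_i) = c_i for every i, so c is indeed a codeword.


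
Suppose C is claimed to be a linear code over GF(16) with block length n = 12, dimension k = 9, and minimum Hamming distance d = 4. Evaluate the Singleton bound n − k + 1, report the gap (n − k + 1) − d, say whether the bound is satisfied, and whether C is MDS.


Singleton RHS = n − k + 1 = 4, slack = 0, bound satisfied, MDS.

Singleton bound: d ≤ n − k + 1.
Here n = 12, k = 9, so n − k + 1 = 4.
Given d = 4, check d ≤ 4: YES.
Slack = (n − k + 1) − d = 0.
The code is MDS (slack = 0).
Description: the claimed parameters are [12, 9, 4]_16; such a code would be MDS (meets Singleton bound).


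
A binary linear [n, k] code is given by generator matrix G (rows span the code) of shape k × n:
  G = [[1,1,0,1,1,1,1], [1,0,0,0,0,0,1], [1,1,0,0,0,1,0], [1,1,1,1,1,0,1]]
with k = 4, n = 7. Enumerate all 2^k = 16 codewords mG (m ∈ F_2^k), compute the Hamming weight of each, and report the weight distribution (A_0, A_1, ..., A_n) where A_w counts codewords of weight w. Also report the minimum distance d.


Weight distribution: A_0 = 1, A_2 = 2, A_3 = 6, A_4 = 3, A_5 = 2, A_6 = 2. Minimum distance d = 2.

Enumerate all 2^4 = 16 messages m ∈ F_2^4.
For each, compute codeword c = mG in F_2^7, then tally its weight.
  m = 0000 → c = 0000000, weight = 0.
  m = 1000 → c = 1101111, weight = 6.
  m = 0100 → c = 1000001, weight = 2.
  m = 1100 → c = 0101110, weight = 4.
  m = 0010 → c = 1100010, weight = 3.
  m = 1010 → c = 0001101, weight = 3.
  m = 0110 → c = 0100011, weight = 3.
  m = 1110 → c = 1001100, weight = 3.
  m = 0001 → c = 1111101, weight = 6.
  m = 1001 → c = 0010010, weight = 2.
  m = 0101 → c = 0111100, weight = 4.
  m = 1101 → c = 1010011, weight = 4.
  m = 0011 → c = 0011111, weight = 5.
  m = 1011 → c = 1110000, weight = 3.
  m = 0111 → c = 1011110, weight = 5.
  m = 1111 → c = 0110001, weight = 3.
Tally weights:
  weight 0: 1 codewords.
  weight 2: 2 codewords.
  weight 3: 6 codewords.
  weight 4: 3 codewords.
  weight 5: 2 codewords.
  weight 6: 2 codewords.
Minimum distance d = smallest w > 0 with A_w > 0 = 2.
Sanity: Σ A_w = 16 = 2^4 = 16 ✓.


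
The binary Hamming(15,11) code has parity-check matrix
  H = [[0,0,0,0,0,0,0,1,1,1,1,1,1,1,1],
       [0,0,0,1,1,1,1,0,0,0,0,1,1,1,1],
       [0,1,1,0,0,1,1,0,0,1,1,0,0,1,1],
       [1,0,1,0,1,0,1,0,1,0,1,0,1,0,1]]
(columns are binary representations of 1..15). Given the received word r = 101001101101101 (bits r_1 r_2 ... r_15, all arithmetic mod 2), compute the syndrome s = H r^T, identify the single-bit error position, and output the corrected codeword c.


s = (1, 1, 1, 0)^T, error position = 14, corrected codeword c = 101001101101111

Compute s = H r^T mod 2 one row at a time:
  s_1 = 0 + 1 + 1 + 0 + 1 + 1 + 0 + 1 = 5 ≡ 1 (mod 2).
  s_2 = 0 + 0 + 1 + 1 + 1 + 1 + 0 + 1 = 5 ≡ 1 (mod 2).
  s_3 = 0 + 1 + 1 + 1 + 1 + 0 + 0 + 1 = 5 ≡ 1 (mod 2).
  s_4 = 1 + 1 + 0 + 1 + 1 + 0 + 1 + 1 = 6 ≡ 0 (mod 2).
s = (1, 1, 1, 0)^T — this equals column 14 of H (binary 1110), so error is at position 14.
Correct: flip bit 14 of r = 101001101101101 to get c = 101001101101111.


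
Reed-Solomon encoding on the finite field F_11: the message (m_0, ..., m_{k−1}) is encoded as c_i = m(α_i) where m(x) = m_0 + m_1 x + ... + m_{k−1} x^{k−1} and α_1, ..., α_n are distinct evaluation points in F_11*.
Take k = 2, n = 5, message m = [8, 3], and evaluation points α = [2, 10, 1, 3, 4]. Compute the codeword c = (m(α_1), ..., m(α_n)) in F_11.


c = [3, 5, 0, 6, 9]

Message polynomial: m(x) = 8 + 3·x (mod 11).
For each evaluation point α_i, compute m(α_i) mod 11:
  α_1 = 2: Horner steps 3 → 3, so m(2) = 3.
  α_2 = 10: Horner steps 3 → 5, so m(10) = 5.
  α_3 = 1: Horner steps 3 → 0, so m(1) = 0.
  α_4 = 3: Horner steps 3 → 6, so m(3) = 6.
  α_5 = 4: Horner steps 3 → 9, so m(4) = 9.
Codeword c = [3, 5, 0, 6, 9] ∈ F_11^5.


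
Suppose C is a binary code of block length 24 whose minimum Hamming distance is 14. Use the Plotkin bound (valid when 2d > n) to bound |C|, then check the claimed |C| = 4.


Plotkin bound M ≤ 6; given |C| = 4 ≤ bound (satisfied).

Check applicability: 2d = 28, n = 24.
2d − n = 4 > 0, so Plotkin applies.
Compute d/(2d−n) = 14/4 ≈ 3.5000.
⌊d/(2d−n)⌋ = 3.
Plotkin bound: M ≤ 2·3 = 6.
Given |C| = 4, check: satisfied.
This |C| is below the Plotkin bound.


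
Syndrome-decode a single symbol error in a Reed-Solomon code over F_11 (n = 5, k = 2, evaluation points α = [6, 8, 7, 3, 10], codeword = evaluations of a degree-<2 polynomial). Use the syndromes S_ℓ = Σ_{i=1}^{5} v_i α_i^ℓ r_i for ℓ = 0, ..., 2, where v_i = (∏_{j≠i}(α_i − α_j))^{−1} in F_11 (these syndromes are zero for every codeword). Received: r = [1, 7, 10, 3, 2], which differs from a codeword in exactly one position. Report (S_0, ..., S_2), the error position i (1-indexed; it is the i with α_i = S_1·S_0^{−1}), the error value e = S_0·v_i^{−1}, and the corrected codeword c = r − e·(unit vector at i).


S = (6, 9, 8), error at position 3, error magnitude e = 6, c = [1, 7, 4, 3, 2].

Step 1: column multipliers v_i = (∏_{j≠i}(α_i − α_j))^{−1} mod 11.
  i = 1 (α = 6): (6−8)(6−7)(6−3)(6−10) = (−2)·(−1)·3·(−4) = −24 ≡ 9, so v_1 = 9^{−1} = 5 (mod 11).
  i = 2 (α = 8): (8−6)(8−7)(8−3)(8−10) = 2·1·5·(−2) = −20 ≡ 2, so v_2 = 2^{−1} = 6 (mod 11).
  i = 3 (α = 7): (7−6)(7−8)(7−3)(7−10) = 1·(−1)·4·(−3) = 12 ≡ 1, so v_3 = 1^{−1} = 1 (mod 11).
  i = 4 (α = 3): (3−6)(3−8)(3−7)(3−10) = (−3)·(−5)·(−4)·(−7) = 420 ≡ 2, so v_4 = 2^{−1} = 6 (mod 11).
  i = 5 (α = 10): (10−6)(10−8)(10−7)(10−3) = 4·2·3·7 = 168 ≡ 3, so v_5 = 3^{−1} = 4 (mod 11).
  v = [5, 6, 1, 6, 4].
Step 2: syndromes of r = [1, 7, 10, 3, 2] (all sums mod 11).
  S_0 = Σ v_i r_i = 5·1 + 6·7 + 1·10 + 6·3 + 4·2 = 83 ≡ 6.
  S_1 = Σ v_i α_i r_i = 5·6·1 + 6·8·7 + 1·7·10 + 6·3·3 + 4·10·2 = 570 ≡ 9.
  α_i^2 mod 11 = [3, 9, 5, 9, 1].
  S_2 = Σ v_i α_i^2 r_i = 5·3·1 + 6·9·7 + 1·5·10 + 6·9·3 + 4·1·2 = 613 ≡ 8.
  S = (6, 9, 8) ≠ 0, so r is not a codeword (an error is present).
Step 3: locate the error. For a single error e at position i, S_ℓ = v_i·e·α_i^ℓ, so α_err = S_1/S_0.
  S_0^{−1} = 6^{−1} = 2 (mod 11), so α_err = 9·2 = 18 ≡ 7 = α_3. Error position i = 3.
  Consistency check: S_2/S_1 = 8·5 = 40 ≡ 7 = α_err ✓ (single-error assumption holds).
Step 4: error magnitude e = S_0/v_3 = S_0·∏_{j≠3}(α_3 − α_j) = 6·1 = 6 ≡ 6 (mod 11).
Step 5: correct position 3: c_3 = r_3 − e = 10 − 6 ≡ 4 (mod 11). Hence c = [1, 7, 4, 3, 2].
  Check: interpolating c through the α_i gives m(x) = 5 + 3·x (degree < 2) with m(α_i) = c_i for every i, so c is indeed a codeword.


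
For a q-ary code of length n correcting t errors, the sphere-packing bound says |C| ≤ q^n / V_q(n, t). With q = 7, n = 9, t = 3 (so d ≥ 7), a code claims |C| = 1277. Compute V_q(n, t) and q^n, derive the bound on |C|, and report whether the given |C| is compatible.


V_q(n, t) = 19495, q^n = 40353607, Hamming bound = 2069, |C| = 1277 ≤ bound (satisfied).

Step 1: Compute V_q(n, t) = Σ_{j=0}^3 C(n, j) (q−1)^j.
  j = 0: C(9,0)·(6)^0 = 1·1 = 1.
  j = 1: C(9,1)·(6)^1 = 9·6 = 54.
  j = 2: C(9,2)·(6)^2 = 36·36 = 1296.
  j = 3: C(9,3)·(6)^3 = 84·216 = 18144.
  V_q(n, t) = 1 + 54 + 1296 + 18144 = 19495.
Step 2: q^n = 7^9 = 40353607.
Step 3: Hamming bound ⌊q^n / V_q(n,t)⌋ = ⌊40353607/19495⌋ = 2069.
Step 4: Compare |C| = 1277 to 2069: satisfied.
The claimed |C| lies below the Hamming bound.


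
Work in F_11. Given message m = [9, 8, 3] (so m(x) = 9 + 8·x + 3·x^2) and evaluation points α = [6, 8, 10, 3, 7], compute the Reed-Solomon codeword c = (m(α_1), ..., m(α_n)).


c = [0, 1, 4, 5, 3]

Message polynomial: m(x) = 9 + 8·x + 3·x^2 (mod 11).
For each evaluation point α_i, compute m(α_i) mod 11:
  α_1 = 6: Horner steps 3 → 4 → 0, so m(6) = 0.
  α_2 = 8: Horner steps 3 → 10 → 1, so m(8) = 1.
  α_3 = 10: Horner steps 3 → 5 → 4, so m(10) = 4.
  α_4 = 3: Horner steps 3 → 6 → 5, so m(3) = 5.
  α_5 = 7: Horner steps 3 → 7 → 3, so m(7) = 3.
Codeword c = [0, 1, 4, 5, 3] ∈ F_11^5.


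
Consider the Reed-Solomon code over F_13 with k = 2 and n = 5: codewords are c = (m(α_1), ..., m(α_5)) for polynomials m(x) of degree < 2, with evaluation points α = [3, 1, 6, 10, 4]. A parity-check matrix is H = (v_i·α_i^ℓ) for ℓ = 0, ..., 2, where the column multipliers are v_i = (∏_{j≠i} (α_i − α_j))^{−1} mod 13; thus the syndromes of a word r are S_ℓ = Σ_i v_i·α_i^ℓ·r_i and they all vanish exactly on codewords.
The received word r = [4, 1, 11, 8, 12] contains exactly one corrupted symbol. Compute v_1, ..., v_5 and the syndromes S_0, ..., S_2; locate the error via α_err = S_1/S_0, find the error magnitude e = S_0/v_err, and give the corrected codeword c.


S = (10, 8, 9), error at position 3, error magnitude e = 9, c = [4, 1, 2, 8, 12].

Step 1: column multipliers v_i = (∏_{j≠i}(α_i − α_j))^{−1} mod 13.
  i = 1 (α = 3): (3−1)(3−6)(3−10)(3−4) = 2·(−3)·(−7)·(−1) = −42 ≡ 10, so v_1 = 10^{−1} = 4 (mod 13).
  i = 2 (α = 1): (1−3)(1−6)(1−10)(1−4) = (−2)·(−5)·(−9)·(−3) = 270 ≡ 10, so v_2 = 10^{−1} = 4 (mod 13).
  i = 3 (α = 6): (6−3)(6−1)(6−10)(6−4) = 3·5·(−4)·2 = −120 ≡ 10, so v_3 = 10^{−1} = 4 (mod 13).
  i = 4 (α = 10): (10−3)(10−1)(10−6)(10−4) = 7·9·4·6 = 1512 ≡ 4, so v_4 = 4^{−1} = 10 (mod 13).
  i = 5 (α = 4): (4−3)(4−1)(4−6)(4−10) = 1·3·(−2)·(−6) = 36 ≡ 10, so v_5 = 10^{−1} = 4 (mod 13).
  v = [4, 4, 4, 10, 4].
Step 2: syndromes of r = [4, 1, 11, 8, 12] (all sums mod 13).
  S_0 = Σ v_i r_i = 4·4 + 4·1 + 4·11 + 10·8 + 4·12 = 192 ≡ 10.
  S_1 = Σ v_i α_i r_i = 4·3·4 + 4·1·1 + 4·6·11 + 10·10·8 + 4·4·12 = 1308 ≡ 8.
  α_i^2 mod 13 = [9, 1, 10, 9, 3].
  S_2 = Σ v_i α_i^2 r_i = 4·9·4 + 4·1·1 + 4·10·11 + 10·9·8 + 4·3·12 = 1452 ≡ 9.
  S = (10, 8, 9) ≠ 0, so r is not a codeword (an error is present).
Step 3: locate the error. For a single error e at position i, S_ℓ = v_i·e·α_i^ℓ, so α_err = S_1/S_0.
  S_0^{−1} = 10^{−1} = 4 (mod 13), so α_err = 8·4 = 32 ≡ 6 = α_3. Error position i = 3.
  Consistency check: S_2/S_1 = 9·5 = 45 ≡ 6 = α_err ✓ (single-error assumption holds).
Step 4: error magnitude e = S_0/v_3 = S_0·∏_{j≠3}(α_3 − α_j) = 10·10 = 100 ≡ 9 (mod 13).
Step 5: correct position 3: c_3 = r_3 − e = 11 − 9 ≡ 2 (mod 13). Hence c = [4, 1, 2, 8, 12].
  Check: interpolating c through the α_i gives m(x) = 6 + 8·x (degree < 2) with m(α_i) = c_i for every i, so c is indeed a codeword.


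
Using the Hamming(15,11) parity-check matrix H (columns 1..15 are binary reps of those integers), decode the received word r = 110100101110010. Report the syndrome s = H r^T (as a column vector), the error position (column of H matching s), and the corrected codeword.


s = (0, 1, 1, 0)^T, error position = 6, corrected codeword c = 110101101110010

Compute s = H r^T mod 2 one row at a time:
  s_1 = 0 + 1 + 1 + 1 + 0 + 0 + 1 + 0 = 4 ≡ 0 (mod 2).
  s_2 = 1 + 0 + 0 + 1 + 0 + 0 + 1 + 0 = 3 ≡ 1 (mod 2).
  s_3 = 1 + 0 + 0 + 1 + 1 + 1 + 1 + 0 = 5 ≡ 1 (mod 2).
  s_4 = 1 + 0 + 0 + 1 + 1 + 1 + 0 + 0 = 4 ≡ 0 (mod 2).
s = (0, 1, 1, 0)^T — this equals column 6 of H (binary 0110), so error is at position 6.
Correct: flip bit 6 of r = 110100101110010 to get c = 110101101110010.


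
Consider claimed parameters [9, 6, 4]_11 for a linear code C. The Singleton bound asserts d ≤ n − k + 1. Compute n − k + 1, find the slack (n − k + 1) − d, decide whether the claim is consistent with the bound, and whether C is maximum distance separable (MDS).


Singleton RHS = n − k + 1 = 4, slack = 0, bound satisfied, MDS.

Singleton bound: d ≤ n − k + 1.
Here n = 9, k = 6, so n − k + 1 = 4.
Given d = 4, check d ≤ 4: YES.
Slack = (n − k + 1) − d = 0.
The code is MDS (slack = 0).
Description: the claimed parameters are [9, 6, 4]_11; such a code would be MDS (meets Singleton bound).


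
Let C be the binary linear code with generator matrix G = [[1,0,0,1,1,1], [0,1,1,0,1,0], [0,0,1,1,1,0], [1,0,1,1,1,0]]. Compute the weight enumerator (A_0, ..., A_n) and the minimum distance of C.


Weight distribution: A_0 = 1, A_1 = 1, A_2 = 2, A_3 = 6, A_4 = 5, A_5 = 1. Minimum distance d = 1.

Enumerate all 2^4 = 16 messages m ∈ F_2^4.
For each, compute codeword c = mG in F_2^6, then tally its weight.
  m = 0000 → c = 000000, weight = 0.
  m = 1000 → c = 100111, weight = 4.
  m = 0100 → c = 011010, weight = 3.
  m = 1100 → c = 111101, weight = 5.
  m = 0010 → c = 001110, weight = 3.
  m = 1010 → c = 101001, weight = 3.
  m = 0110 → c = 010100, weight = 2.
  m = 1110 → c = 110011, weight = 4.
  m = 0001 → c = 101110, weight = 4.
  m = 1001 → c = 001001, weight = 2.
  m = 0101 → c = 110100, weight = 3.
  m = 1101 → c = 010011, weight = 3.
  m = 0011 → c = 100000, weight = 1.
  m = 1011 → c = 000111, weight = 3.
  m = 0111 → c = 111010, weight = 4.
  m = 1111 → c = 011101, weight = 4.
Tally weights:
  weight 0: 1 codewords.
  weight 1: 1 codewords.
  weight 2: 2 codewords.
  weight 3: 6 codewords.
  weight 4: 5 codewords.
  weight 5: 1 codewords.
Minimum distance d = smallest w > 0 with A_w > 0 = 1.
Sanity: Σ A_w = 16 = 2^4 = 16 ✓.


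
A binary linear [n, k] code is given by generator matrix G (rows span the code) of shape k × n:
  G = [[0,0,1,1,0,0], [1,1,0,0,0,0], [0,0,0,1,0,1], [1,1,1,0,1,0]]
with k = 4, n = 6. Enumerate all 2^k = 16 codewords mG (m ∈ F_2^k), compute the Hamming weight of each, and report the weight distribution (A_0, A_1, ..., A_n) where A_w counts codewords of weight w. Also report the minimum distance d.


Weight distribution: A_0 = 1, A_2 = 7, A_4 = 7, A_6 = 1. Minimum distance d = 2.

Enumerate all 2^4 = 16 messages m ∈ F_2^4.
For each, compute codeword c = mG in F_2^6, then tally its weight.
  m = 0000 → c = 000000, weight = 0.
  m = 1000 → c = 001100, weight = 2.
  m = 0100 → c = 110000, weight = 2.
  m = 1100 → c = 111100, weight = 4.
  m = 0010 → c = 000101, weight = 2.
  m = 1010 → c = 001001, weight = 2.
  m = 0110 → c = 110101, weight = 4.
  m = 1110 → c = 111001, weight = 4.
  m = 0001 → c = 111010, weight = 4.
  m = 1001 → c = 110110, weight = 4.
  m = 0101 → c = 001010, weight = 2.
  m = 1101 → c = 000110, weight = 2.
  m = 0011 → c = 111111, weight = 6.
  m = 1011 → c = 110011, weight = 4.
  m = 0111 → c = 001111, weight = 4.
  m = 1111 → c = 000011, weight = 2.
Tally weights:
  weight 0: 1 codewords.
  weight 2: 7 codewords.
  weight 4: 7 codewords.
  weight 6: 1 codewords.
Minimum distance d = smallest w > 0 with A_w > 0 = 2.
Sanity: Σ A_w = 16 = 2^4 = 16 ✓.


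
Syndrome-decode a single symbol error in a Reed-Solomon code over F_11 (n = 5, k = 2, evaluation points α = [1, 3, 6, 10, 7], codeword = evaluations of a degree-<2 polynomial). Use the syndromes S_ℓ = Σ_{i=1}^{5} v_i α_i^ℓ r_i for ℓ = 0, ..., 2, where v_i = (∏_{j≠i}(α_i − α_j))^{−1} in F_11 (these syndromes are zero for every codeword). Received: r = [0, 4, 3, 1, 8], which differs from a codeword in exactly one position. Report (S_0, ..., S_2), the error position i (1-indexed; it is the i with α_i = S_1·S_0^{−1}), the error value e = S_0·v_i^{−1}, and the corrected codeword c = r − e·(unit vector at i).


S = (2, 6, 7), error at position 2, error magnitude e = 5, c = [0, 10, 3, 1, 8].

Step 1: column multipliers v_i = (∏_{j≠i}(α_i − α_j))^{−1} mod 11.
  i = 1 (α = 1): (1−3)(1−6)(1−10)(1−7) = (−2)·(−5)·(−9)·(−6) = 540 ≡ 1, so v_1 = 1^{−1} = 1 (mod 11).
  i = 2 (α = 3): (3−1)(3−6)(3−10)(3−7) = 2·(−3)·(−7)·(−4) = −168 ≡ 8, so v_2 = 8^{−1} = 7 (mod 11).
  i = 3 (α = 6): (6−1)(6−3)(6−10)(6−7) = 5·3·(−4)·(−1) = 60 ≡ 5, so v_3 = 5^{−1} = 9 (mod 11).
  i = 4 (α = 10): (10−1)(10−3)(10−6)(10−7) = 9·7·4·3 = 756 ≡ 8, so v_4 = 8^{−1} = 7 (mod 11).
  i = 5 (α = 7): (7−1)(7−3)(7−6)(7−10) = 6·4·1·(−3) = −72 ≡ 5, so v_5 = 5^{−1} = 9 (mod 11).
  v = [1, 7, 9, 7, 9].
Step 2: syndromes of r = [0, 4, 3, 1, 8] (all sums mod 11).
  S_0 = Σ v_i r_i = 1·0 + 7·4 + 9·3 + 7·1 + 9·8 = 134 ≡ 2.
  S_1 = Σ v_i α_i r_i = 1·1·0 + 7·3·4 + 9·6·3 + 7·10·1 + 9·7·8 = 820 ≡ 6.
  α_i^2 mod 11 = [1, 9, 3, 1, 5].
  S_2 = Σ v_i α_i^2 r_i = 1·1·0 + 7·9·4 + 9·3·3 + 7·1·1 + 9·5·8 = 700 ≡ 7.
  S = (2, 6, 7) ≠ 0, so r is not a codeword (an error is present).
Step 3: locate the error. For a single error e at position i, S_ℓ = v_i·e·α_i^ℓ, so α_err = S_1/S_0.
  S_0^{−1} = 2^{−1} = 6 (mod 11), so α_err = 6·6 = 36 ≡ 3 = α_2. Error position i = 2.
  Consistency check: S_2/S_1 = 7·2 = 14 ≡ 3 = α_err ✓ (single-error assumption holds).
Step 4: error magnitude e = S_0/v_2 = S_0·∏_{j≠2}(α_2 − α_j) = 2·8 = 16 ≡ 5 (mod 11).
Step 5: correct position 2: c_2 = r_2 − e = 4 − 5 ≡ 10 (mod 11). Hence c = [0, 10, 3, 1, 8].
  Check: interpolating c through the α_i gives m(x) = 6 + 5·x (degree < 2) with m(α_i) = c_i for every i, so c is indeed a codeword.


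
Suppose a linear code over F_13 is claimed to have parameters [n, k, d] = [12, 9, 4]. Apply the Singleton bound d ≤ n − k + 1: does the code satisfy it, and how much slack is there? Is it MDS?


Singleton RHS = n − k + 1 = 4, slack = 0, bound satisfied, MDS.

Singleton bound: d ≤ n − k + 1.
Here n = 12, k = 9, so n − k + 1 = 4.
Given d = 4, check d ≤ 4: YES.
Slack = (n − k + 1) − d = 0.
The code is MDS (slack = 0).
Description: the claimed parameters are [12, 9, 4]_13; such a code would be MDS (meets Singleton bound).


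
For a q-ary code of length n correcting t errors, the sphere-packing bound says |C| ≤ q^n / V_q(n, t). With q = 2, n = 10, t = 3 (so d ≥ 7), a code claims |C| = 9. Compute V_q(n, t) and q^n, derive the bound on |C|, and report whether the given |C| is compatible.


V_q(n, t) = 176, q^n = 1024, Hamming bound = 5, |C| = 9 > bound (violated).

Step 1: Compute V_q(n, t) = Σ_{j=0}^3 C(n, j) (q−1)^j.
  j = 0: C(10,0)·(1)^0 = 1·1 = 1.
  j = 1: C(10,1)·(1)^1 = 10·1 = 10.
  j = 2: C(10,2)·(1)^2 = 45·1 = 45.
  j = 3: C(10,3)·(1)^3 = 120·1 = 120.
  V_q(n, t) = 1 + 10 + 45 + 120 = 176.
Step 2: q^n = 2^10 = 1024.
Step 3: Hamming bound ⌊q^n / V_q(n,t)⌋ = ⌊1024/176⌋ = 5.
Step 4: Compare |C| = 9 to 5: violated.
The claimed |C| lies above the Hamming bound, so no 2-ary code of length 10 with d ≥ 7 can have 9 codewords.


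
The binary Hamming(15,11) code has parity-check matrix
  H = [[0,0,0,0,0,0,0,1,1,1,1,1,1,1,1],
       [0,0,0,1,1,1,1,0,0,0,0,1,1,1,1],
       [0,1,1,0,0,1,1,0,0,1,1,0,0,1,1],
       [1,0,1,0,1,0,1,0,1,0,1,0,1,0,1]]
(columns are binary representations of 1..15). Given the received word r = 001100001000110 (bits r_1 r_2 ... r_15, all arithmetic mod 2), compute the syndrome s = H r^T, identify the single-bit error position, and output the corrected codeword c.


s = (1, 1, 0, 1)^T, error position = 13, corrected codeword c = 001100001000010

Compute s = H r^T mod 2 one row at a time:
  s_1 = 0 + 1 + 0 + 0 + 0 + 1 + 1 + 0 = 3 ≡ 1 (mod 2).
  s_2 = 1 + 0 + 0 + 0 + 0 + 1 + 1 + 0 = 3 ≡ 1 (mod 2).
  s_3 = 0 + 1 + 0 + 0 + 0 + 0 + 1 + 0 = 2 ≡ 0 (mod 2).
  s_4 = 0 + 1 + 0 + 0 + 1 + 0 + 1 + 0 = 3 ≡ 1 (mod 2).
s = (1, 1, 0, 1)^T — this equals column 13 of H (binary 1101), so error is at position 13.
Correct: flip bit 13 of r = 001100001000110 to get c = 001100001000010.


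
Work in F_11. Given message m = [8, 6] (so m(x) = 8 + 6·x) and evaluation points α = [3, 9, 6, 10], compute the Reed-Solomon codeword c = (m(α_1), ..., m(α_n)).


c = [4, 7, 0, 2]

Message polynomial: m(x) = 8 + 6·x (mod 11).
For each evaluation point α_i, compute m(α_i) mod 11:
  α_1 = 3: Horner steps 6 → 4, so m(3) = 4.
  α_2 = 9: Horner steps 6 → 7, so m(9) = 7.
  α_3 = 6: Horner steps 6 → 0, so m(6) = 0.
  α_4 = 10: Horner steps 6 → 2, so m(10) = 2.
Codeword c = [4, 7, 0, 2] ∈ F_11^4.


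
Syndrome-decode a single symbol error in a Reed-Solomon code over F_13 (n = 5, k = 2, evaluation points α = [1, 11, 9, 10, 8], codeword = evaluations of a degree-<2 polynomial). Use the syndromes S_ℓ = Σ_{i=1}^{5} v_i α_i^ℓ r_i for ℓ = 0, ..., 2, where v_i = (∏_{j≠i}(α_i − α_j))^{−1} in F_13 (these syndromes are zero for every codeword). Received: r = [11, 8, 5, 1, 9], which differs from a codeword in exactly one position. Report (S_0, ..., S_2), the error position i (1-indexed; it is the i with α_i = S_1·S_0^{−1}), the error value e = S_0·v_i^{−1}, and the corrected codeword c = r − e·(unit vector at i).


S = (3, 7, 12), error at position 2, error magnitude e = 11, c = [11, 10, 5, 1, 9].

Step 1: column multipliers v_i = (∏_{j≠i}(α_i − α_j))^{−1} mod 13.
  i = 1 (α = 1): (1−11)(1−9)(1−10)(1−8) = (−10)·(−8)·(−9)·(−7) = 5040 ≡ 9, so v_1 = 9^{−1} = 3 (mod 13).
  i = 2 (α = 11): (11−1)(11−9)(11−10)(11−8) = 10·2·1·3 = 60 ≡ 8, so v_2 = 8^{−1} = 5 (mod 13).
  i = 3 (α = 9): (9−1)(9−11)(9−10)(9−8) = 8·(−2)·(−1)·1 = 16 ≡ 3, so v_3 = 3^{−1} = 9 (mod 13).
  i = 4 (α = 10): (10−1)(10−11)(10−9)(10−8) = 9·(−1)·1·2 = −18 ≡ 8, so v_4 = 8^{−1} = 5 (mod 13).
  i = 5 (α = 8): (8−1)(8−11)(8−9)(8−10) = 7·(−3)·(−1)·(−2) = −42 ≡ 10, so v_5 = 10^{−1} = 4 (mod 13).
  v = [3, 5, 9, 5, 4].
Step 2: syndromes of r = [11, 8, 5, 1, 9] (all sums mod 13).
  S_0 = Σ v_i r_i = 3·11 + 5·8 + 9·5 + 5·1 + 4·9 = 159 ≡ 3.
  S_1 = Σ v_i α_i r_i = 3·1·11 + 5·11·8 + 9·9·5 + 5·10·1 + 4·8·9 = 1216 ≡ 7.
  α_i^2 mod 13 = [1, 4, 3, 9, 12].
  S_2 = Σ v_i α_i^2 r_i = 3·1·11 + 5·4·8 + 9·3·5 + 5·9·1 + 4·12·9 = 805 ≡ 12.
  S = (3, 7, 12) ≠ 0, so r is not a codeword (an error is present).
Step 3: locate the error. For a single error e at position i, S_ℓ = v_i·e·α_i^ℓ, so α_err = S_1/S_0.
  S_0^{−1} = 3^{−1} = 9 (mod 13), so α_err = 7·9 = 63 ≡ 11 = α_2. Error position i = 2.
  Consistency check: S_2/S_1 = 12·2 = 24 ≡ 11 = α_err ✓ (single-error assumption holds).
Step 4: error magnitude e = S_0/v_2 = S_0·∏_{j≠2}(α_2 − α_j) = 3·8 = 24 ≡ 11 (mod 13).
Step 5: correct position 2: c_2 = r_2 − e = 8 − 11 ≡ 10 (mod 13). Hence c = [11, 10, 5, 1, 9].
  Check: interpolating c through the α_i gives m(x) = 2 + 9·x (degree < 2) with m(α_i) = c_i for every i, so c is indeed a codeword.


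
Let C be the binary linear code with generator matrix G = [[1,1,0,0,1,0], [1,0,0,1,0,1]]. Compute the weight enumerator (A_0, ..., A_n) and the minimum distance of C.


Weight distribution: A_0 = 1, A_3 = 2, A_4 = 1. Minimum distance d = 3.

Enumerate all 2^2 = 4 messages m ∈ F_2^2.
For each, compute codeword c = mG in F_2^6, then tally its weight.
  m = 00 → c = 000000, weight = 0.
  m = 10 → c = 110010, weight = 3.
  m = 01 → c = 100101, weight = 3.
  m = 11 → c = 010111, weight = 4.
Tally weights:
  weight 0: 1 codewords.
  weight 3: 2 codewords.
  weight 4: 1 codewords.
Minimum distance d = smallest w > 0 with A_w > 0 = 3.
Sanity: Σ A_w = 4 = 2^2 = 4 ✓.


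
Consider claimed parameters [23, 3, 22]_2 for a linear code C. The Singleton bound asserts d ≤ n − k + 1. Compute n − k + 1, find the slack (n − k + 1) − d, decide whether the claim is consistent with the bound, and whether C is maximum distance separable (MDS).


Singleton RHS = n − k + 1 = 21, slack = -1, bound violated (no such code; not MDS).

Singleton bound: d ≤ n − k + 1.
Here n = 23, k = 3, so n − k + 1 = 21.
Given d = 22, check d ≤ 21: NO.
Slack = (n − k + 1) − d = -1.
The slack is negative: d = 22 exceeds n − k + 1 = 21 by 1, so the Singleton bound is violated and no linear [23, 3, 22]_2 code can exist. In particular it is not MDS (MDS requires d = n − k + 1 exactly).
Description: the claimed parameters are [23, 3, 22]_2; such a code would be impossible (violates the Singleton bound).


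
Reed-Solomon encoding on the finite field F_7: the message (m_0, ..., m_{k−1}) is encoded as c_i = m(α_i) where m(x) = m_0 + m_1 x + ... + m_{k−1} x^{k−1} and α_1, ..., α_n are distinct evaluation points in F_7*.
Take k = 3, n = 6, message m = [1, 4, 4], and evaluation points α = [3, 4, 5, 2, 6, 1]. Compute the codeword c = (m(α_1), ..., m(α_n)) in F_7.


c = [0, 4, 2, 4, 1, 2]

Message polynomial: m(x) = 1 + 4·x + 4·x^2 (mod 7).
For each evaluation point α_i, compute m(α_i) mod 7:
  α_1 = 3: Horner steps 4 → 2 → 0, so m(3) = 0.
  α_2 = 4: Horner steps 4 → 6 → 4, so m(4) = 4.
  α_3 = 5: Horner steps 4 → 3 → 2, so m(5) = 2.
  α_4 = 2: Horner steps 4 → 5 → 4, so m(2) = 4.
  α_5 = 6: Horner steps 4 → 0 → 1, so m(6) = 1.
  α_6 = 1: Horner steps 4 → 1 → 2, so m(1) = 2.
Codeword c = [0, 4, 2, 4, 1, 2] ∈ F_7^6.


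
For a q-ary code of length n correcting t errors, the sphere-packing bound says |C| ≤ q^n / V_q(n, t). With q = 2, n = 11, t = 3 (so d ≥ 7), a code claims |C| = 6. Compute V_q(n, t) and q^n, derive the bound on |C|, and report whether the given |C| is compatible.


V_q(n, t) = 232, q^n = 2048, Hamming bound = 8, |C| = 6 ≤ bound (satisfied).

Step 1: Compute V_q(n, t) = Σ_{j=0}^3 C(n, j) (q−1)^j.
  j = 0: C(11,0)·(1)^0 = 1·1 = 1.
  j = 1: C(11,1)·(1)^1 = 11·1 = 11.
  j = 2: C(11,2)·(1)^2 = 55·1 = 55.
  j = 3: C(11,3)·(1)^3 = 165·1 = 165.
  V_q(n, t) = 1 + 11 + 55 + 165 = 232.
Step 2: q^n = 2^11 = 2048.
Step 3: Hamming bound ⌊q^n / V_q(n,t)⌋ = ⌊2048/232⌋ = 8.
Step 4: Compare |C| = 6 to 8: satisfied.
The claimed |C| lies below the Hamming bound.


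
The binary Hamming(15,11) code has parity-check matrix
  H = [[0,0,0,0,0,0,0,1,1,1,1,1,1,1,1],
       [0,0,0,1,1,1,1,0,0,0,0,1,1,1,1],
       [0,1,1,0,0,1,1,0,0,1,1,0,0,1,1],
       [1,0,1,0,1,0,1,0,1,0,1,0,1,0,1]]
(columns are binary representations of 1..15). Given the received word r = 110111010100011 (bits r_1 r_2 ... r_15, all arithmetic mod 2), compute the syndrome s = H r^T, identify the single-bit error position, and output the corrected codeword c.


s = (0, 1, 1, 1)^T, error position = 7, corrected codeword c = 110111110100011

Compute s = H r^T mod 2 one row at a time:
  s_1 = 1 + 0 + 1 + 0 + 0 + 0 + 1 + 1 = 4 ≡ 0 (mod 2).
  s_2 = 1 + 1 + 1 + 0 + 0 + 0 + 1 + 1 = 5 ≡ 1 (mod 2).
  s_3 = 1 + 0 + 1 + 0 + 1 + 0 + 1 + 1 = 5 ≡ 1 (mod 2).
  s_4 = 1 + 0 + 1 + 0 + 0 + 0 + 0 + 1 = 3 ≡ 1 (mod 2).
s = (0, 1, 1, 1)^T — this equals column 7 of H (binary 0111), so error is at position 7.
Correct: flip bit 7 of r = 110111010100011 to get c = 110111110100011.


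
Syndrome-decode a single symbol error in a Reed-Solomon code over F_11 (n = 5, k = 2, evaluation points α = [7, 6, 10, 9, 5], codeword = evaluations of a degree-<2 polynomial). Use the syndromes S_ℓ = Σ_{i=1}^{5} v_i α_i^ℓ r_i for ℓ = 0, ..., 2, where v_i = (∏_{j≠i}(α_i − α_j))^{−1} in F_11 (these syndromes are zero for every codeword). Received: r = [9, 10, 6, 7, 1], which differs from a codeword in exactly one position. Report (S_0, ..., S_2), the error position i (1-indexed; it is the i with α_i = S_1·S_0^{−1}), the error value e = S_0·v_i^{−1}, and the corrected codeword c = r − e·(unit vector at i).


S = (8, 7, 2), error at position 5, error magnitude e = 1, c = [9, 10, 6, 7, 0].

Step 1: column multipliers v_i = (∏_{j≠i}(α_i − α_j))^{−1} mod 11.
  i = 1 (α = 7): (7−6)(7−10)(7−9)(7−5) = 1·(−3)·(−2)·2 = 12 ≡ 1, so v_1 = 1^{−1} = 1 (mod 11).
  i = 2 (α = 6): (6−7)(6−10)(6−9)(6−5) = (−1)·(−4)·(−3)·1 = −12 ≡ 10, so v_2 = 10^{−1} = 10 (mod 11).
  i = 3 (α = 10): (10−7)(10−6)(10−9)(10−5) = 3·4·1·5 = 60 ≡ 5, so v_3 = 5^{−1} = 9 (mod 11).
  i = 4 (α = 9): (9−7)(9−6)(9−10)(9−5) = 2·3·(−1)·4 = −24 ≡ 9, so v_4 = 9^{−1} = 5 (mod 11).
  i = 5 (α = 5): (5−7)(5−6)(5−10)(5−9) = (−2)·(−1)·(−5)·(−4) = 40 ≡ 7, so v_5 = 7^{−1} = 8 (mod 11).
  v = [1, 10, 9, 5, 8].
Step 2: syndromes of r = [9, 10, 6, 7, 1] (all sums mod 11).
  S_0 = Σ v_i r_i = 1·9 + 10·10 + 9·6 + 5·7 + 8·1 = 206 ≡ 8.
  S_1 = Σ v_i α_i r_i = 1·7·9 + 10·6·10 + 9·10·6 + 5·9·7 + 8·5·1 = 1558 ≡ 7.
  α_i^2 mod 11 = [5, 3, 1, 4, 3].
  S_2 = Σ v_i α_i^2 r_i = 1·5·9 + 10·3·10 + 9·1·6 + 5·4·7 + 8·3·1 = 563 ≡ 2.
  S = (8, 7, 2) ≠ 0, so r is not a codeword (an error is present).
Step 3: locate the error. For a single error e at position i, S_ℓ = v_i·e·α_i^ℓ, so α_err = S_1/S_0.
  S_0^{−1} = 8^{−1} = 7 (mod 11), so α_err = 7·7 = 49 ≡ 5 = α_5. Error position i = 5.
  Consistency check: S_2/S_1 = 2·8 = 16 ≡ 5 = α_err ✓ (single-error assumption holds).
Step 4: error magnitude e = S_0/v_5 = S_0·∏_{j≠5}(α_5 − α_j) = 8·7 = 56 ≡ 1 (mod 11).
Step 5: correct position 5: c_5 = r_5 − e = 1 − 1 ≡ 0 (mod 11). Hence c = [9, 10, 6, 7, 0].
  Check: interpolating c through the α_i gives m(x) = 5 + 10·x (degree < 2) with m(α_i) = c_i for every i, so c is indeed a codeword.
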